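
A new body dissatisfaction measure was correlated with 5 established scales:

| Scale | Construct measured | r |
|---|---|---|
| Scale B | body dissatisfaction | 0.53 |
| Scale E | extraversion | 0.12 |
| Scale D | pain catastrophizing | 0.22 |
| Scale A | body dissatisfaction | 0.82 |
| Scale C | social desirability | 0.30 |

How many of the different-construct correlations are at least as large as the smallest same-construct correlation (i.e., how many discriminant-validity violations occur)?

0

Convergent (same construct = body dissatisfaction): Scale B, Scale A.
Smallest convergent = 0.53. Discriminant values: 0.12, 0.22, 0.30; count ≥ 0.53 → 0.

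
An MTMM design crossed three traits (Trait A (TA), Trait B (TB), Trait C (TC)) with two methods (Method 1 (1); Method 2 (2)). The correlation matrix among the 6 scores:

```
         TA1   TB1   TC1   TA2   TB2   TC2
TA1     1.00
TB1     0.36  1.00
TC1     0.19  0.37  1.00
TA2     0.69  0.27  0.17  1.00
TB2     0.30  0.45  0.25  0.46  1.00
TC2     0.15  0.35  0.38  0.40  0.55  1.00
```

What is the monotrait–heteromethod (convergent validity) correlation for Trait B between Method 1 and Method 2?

0.45

Same trait (TB), different methods: r(TB1, TB2) = 0.45.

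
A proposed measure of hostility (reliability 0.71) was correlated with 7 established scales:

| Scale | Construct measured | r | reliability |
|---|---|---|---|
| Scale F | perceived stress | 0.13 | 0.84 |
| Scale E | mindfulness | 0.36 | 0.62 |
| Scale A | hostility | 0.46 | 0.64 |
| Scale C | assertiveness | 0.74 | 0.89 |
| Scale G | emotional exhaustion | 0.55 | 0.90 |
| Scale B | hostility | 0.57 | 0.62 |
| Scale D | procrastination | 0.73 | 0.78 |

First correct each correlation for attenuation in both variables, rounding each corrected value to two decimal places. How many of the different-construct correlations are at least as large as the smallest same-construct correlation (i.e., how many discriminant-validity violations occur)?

3

Disattenuated r (r / √(r_scale · r_new)):
  Scale F (disc): 0.13 / √(0.84·0.71) = 0.17
  Scale E (disc): 0.36 / √(0.62·0.71) = 0.54
  Scale A (conv): 0.46 / √(0.64·0.71) = 0.68
  Scale C (disc): 0.74 / √(0.89·0.71) = 0.93
  Scale G (disc): 0.55 / √(0.90·0.71) = 0.69
  Scale B (conv): 0.57 / √(0.62·0.71) = 0.86
  Scale D (disc): 0.73 / √(0.78·0.71) = 0.98
Smallest convergent = 0.68. Discriminant values: 0.17, 0.54, 0.93, 0.69, 0.98; count ≥ 0.68 → 3.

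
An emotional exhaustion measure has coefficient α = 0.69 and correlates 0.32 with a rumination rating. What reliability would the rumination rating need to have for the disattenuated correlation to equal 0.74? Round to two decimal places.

0.27

r_true = r_obs / √(r_xx · r_yy) ⇒ 0.74 = 0.32 / √(0.69 · r_yy).
√(0.69 · r_yy) = 0.32 / 0.74 = 0.4324; 0.69 · r_yy = 0.1870; r_yy = 0.1870 / 0.69 ≈ 0.27.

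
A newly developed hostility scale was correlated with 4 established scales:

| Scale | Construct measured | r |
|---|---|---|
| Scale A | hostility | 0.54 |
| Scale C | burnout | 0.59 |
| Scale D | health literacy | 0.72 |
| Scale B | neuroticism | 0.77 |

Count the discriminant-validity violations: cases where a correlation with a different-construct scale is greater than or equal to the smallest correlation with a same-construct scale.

3

Convergent (same construct = hostility): Scale A.
Smallest convergent = 0.54. Discriminant values: 0.59, 0.72, 0.77; count ≥ 0.54 → 3.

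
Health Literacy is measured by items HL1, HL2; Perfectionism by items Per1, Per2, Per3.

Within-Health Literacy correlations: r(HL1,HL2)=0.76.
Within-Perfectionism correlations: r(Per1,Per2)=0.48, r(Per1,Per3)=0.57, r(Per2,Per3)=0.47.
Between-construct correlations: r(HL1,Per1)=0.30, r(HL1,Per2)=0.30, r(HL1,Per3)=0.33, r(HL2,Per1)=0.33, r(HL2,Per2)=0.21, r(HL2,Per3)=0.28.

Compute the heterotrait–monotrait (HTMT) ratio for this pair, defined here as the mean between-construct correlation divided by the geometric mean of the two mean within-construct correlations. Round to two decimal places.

Mean between = 1.75/6 = 0.2917.
Mean within-HL = 0.76/1 = 0.7600; mean within-Per = 1.52/3 = 0.5067.
Geometric mean = √(0.7600 × 0.5067) = 0.6206.
HTMT = 0.2917 / 0.6206 = 0.47.

0.47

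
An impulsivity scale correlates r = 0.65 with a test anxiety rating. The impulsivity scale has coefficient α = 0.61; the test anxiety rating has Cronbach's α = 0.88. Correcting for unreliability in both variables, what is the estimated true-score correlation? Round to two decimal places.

0.89

r_true = r_obs / √(r_xx · r_yy) = 0.65 / √(0.61 × 0.88) = 0.65 / √0.5368 = 0.65 / 0.7327 ≈ 0.89.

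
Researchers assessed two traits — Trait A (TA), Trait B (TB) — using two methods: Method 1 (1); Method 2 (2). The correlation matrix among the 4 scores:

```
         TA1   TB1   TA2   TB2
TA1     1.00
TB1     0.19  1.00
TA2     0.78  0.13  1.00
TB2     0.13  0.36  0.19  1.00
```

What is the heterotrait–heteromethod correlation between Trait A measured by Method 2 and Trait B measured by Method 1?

Different traits and methods: r(TA2, TB1) = 0.13.

0.13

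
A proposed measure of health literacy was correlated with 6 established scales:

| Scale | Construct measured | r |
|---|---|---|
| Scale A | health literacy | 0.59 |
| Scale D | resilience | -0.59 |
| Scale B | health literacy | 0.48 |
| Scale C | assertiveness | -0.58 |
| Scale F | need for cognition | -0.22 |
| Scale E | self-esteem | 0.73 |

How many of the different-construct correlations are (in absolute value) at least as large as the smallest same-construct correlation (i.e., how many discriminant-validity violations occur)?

3

Convergent (same construct = health literacy): Scale A, Scale B.
Smallest convergent = 0.48. Discriminant |r|: 0.59, 0.58, 0.22, 0.73; count ≥ 0.48 → 3.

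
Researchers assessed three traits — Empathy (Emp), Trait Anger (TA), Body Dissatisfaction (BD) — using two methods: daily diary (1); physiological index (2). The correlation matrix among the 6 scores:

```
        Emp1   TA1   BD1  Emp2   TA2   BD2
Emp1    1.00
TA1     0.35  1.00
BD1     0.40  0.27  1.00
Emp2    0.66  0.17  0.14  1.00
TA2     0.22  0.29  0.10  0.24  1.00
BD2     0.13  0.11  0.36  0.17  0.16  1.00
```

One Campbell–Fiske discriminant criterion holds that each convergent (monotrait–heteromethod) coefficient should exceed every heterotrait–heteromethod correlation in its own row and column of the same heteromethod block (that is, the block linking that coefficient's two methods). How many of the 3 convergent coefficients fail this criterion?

Convergent coefficients and their comparison sets:
Emp (methods 1·2): 0.66 vs {0.22, 0.17, 0.13, 0.14} → pass.
TA (methods 1·2): 0.29 vs {0.17, 0.22, 0.11, 0.10} → pass.
BD (methods 1·2): 0.36 vs {0.14, 0.13, 0.10, 0.11} → pass.
0 of 3 fail.

0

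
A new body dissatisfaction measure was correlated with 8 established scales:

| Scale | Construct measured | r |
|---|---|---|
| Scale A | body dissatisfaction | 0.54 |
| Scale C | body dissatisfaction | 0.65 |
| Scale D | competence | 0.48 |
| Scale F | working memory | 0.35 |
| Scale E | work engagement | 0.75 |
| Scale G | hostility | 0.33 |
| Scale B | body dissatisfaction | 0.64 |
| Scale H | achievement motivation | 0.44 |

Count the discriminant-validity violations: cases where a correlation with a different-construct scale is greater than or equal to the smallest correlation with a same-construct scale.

1

Convergent (same construct = body dissatisfaction): Scale A, Scale C, Scale B.
Smallest convergent = 0.54. Discriminant values: 0.48, 0.35, 0.75, 0.33, 0.44; count ≥ 0.54 → 1.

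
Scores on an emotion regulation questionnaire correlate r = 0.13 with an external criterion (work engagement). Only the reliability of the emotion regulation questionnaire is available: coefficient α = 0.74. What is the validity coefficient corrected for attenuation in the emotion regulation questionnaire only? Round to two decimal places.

Single correction: r_c = r_obs / √r_xx = 0.13 / √0.74 = 0.13 / 0.8602 ≈ 0.15.

0.15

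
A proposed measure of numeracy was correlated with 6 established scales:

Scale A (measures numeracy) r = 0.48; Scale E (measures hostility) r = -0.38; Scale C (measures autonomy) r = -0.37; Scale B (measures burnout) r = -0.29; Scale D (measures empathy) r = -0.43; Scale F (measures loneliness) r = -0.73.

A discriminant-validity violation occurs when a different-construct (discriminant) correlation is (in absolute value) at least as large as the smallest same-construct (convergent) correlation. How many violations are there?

1

Convergent (same construct = numeracy): Scale A.
Smallest convergent = 0.48. Discriminant |r|: 0.38, 0.37, 0.29, 0.43, 0.73; count ≥ 0.48 → 1.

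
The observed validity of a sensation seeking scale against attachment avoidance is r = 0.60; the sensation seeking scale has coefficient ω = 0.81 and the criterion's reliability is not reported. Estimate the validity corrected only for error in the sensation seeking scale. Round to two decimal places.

0.67

Single correction: r_c = r_obs / √r_xx = 0.60 / √0.81 = 0.60 / 0.9000 ≈ 0.67.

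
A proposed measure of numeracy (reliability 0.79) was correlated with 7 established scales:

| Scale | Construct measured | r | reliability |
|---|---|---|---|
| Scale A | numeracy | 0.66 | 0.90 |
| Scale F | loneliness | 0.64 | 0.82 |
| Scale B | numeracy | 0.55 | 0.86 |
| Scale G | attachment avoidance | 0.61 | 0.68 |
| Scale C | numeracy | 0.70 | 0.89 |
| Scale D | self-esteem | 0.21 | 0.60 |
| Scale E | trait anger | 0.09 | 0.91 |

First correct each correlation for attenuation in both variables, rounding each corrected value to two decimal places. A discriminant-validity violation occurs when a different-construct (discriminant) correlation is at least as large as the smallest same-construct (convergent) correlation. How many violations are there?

2

Disattenuated r (r / √(r_scale · r_new)):
  Scale A (conv): 0.66 / √(0.90·0.79) = 0.78
  Scale F (disc): 0.64 / √(0.82·0.79) = 0.80
  Scale B (conv): 0.55 / √(0.86·0.79) = 0.67
  Scale G (disc): 0.61 / √(0.68·0.79) = 0.83
  Scale C (conv): 0.70 / √(0.89·0.79) = 0.83
  Scale D (disc): 0.21 / √(0.60·0.79) = 0.31
  Scale E (disc): 0.09 / √(0.91·0.79) = 0.11
Smallest convergent = 0.67. Discriminant values: 0.80, 0.83, 0.31, 0.11; count ≥ 0.67 → 2.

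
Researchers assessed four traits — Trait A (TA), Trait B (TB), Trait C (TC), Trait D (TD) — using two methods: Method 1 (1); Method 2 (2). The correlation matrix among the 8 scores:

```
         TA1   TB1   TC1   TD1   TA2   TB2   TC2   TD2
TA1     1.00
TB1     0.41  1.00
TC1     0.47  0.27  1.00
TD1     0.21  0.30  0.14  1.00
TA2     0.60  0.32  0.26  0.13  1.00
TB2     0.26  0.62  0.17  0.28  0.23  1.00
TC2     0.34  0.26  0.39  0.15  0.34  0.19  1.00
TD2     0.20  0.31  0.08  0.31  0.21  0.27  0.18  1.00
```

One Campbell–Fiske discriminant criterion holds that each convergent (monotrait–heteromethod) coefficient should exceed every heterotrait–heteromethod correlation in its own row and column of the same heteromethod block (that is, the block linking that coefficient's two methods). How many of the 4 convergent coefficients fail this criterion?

1

Each convergent coefficient versus the relevant comparison correlations:
TA (methods 1·2): 0.60 vs {0.26, 0.32, 0.34, 0.26, 0.20, 0.13} → pass.
TB (methods 1·2): 0.62 vs {0.32, 0.26, 0.26, 0.17, 0.31, 0.28} → pass.
TC (methods 1·2): 0.39 vs {0.26, 0.34, 0.17, 0.26, 0.08, 0.15} → pass.
TD (methods 1·2): 0.31 vs {0.13, 0.20, 0.28, 0.31, 0.15, 0.08} → fail.
1 of 4 fail.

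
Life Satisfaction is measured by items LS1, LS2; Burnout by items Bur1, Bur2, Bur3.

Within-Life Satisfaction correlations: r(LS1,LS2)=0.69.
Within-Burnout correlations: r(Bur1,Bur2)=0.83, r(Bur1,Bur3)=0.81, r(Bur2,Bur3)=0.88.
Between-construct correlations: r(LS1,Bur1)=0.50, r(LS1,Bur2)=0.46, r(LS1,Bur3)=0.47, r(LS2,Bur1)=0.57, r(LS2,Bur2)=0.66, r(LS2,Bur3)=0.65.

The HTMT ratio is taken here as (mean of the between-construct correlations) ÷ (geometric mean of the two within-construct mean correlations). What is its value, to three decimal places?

Mean heterotrait r = 3.31/6 = 0.5517.
Mean within-LS = 0.69/1 = 0.6900; mean within-Bur = 2.52/3 = 0.8400.
Geometric mean = √(0.6900 × 0.8400) = 0.7613.
HTMT = 0.5517 / 0.7613 = 0.725.

0.725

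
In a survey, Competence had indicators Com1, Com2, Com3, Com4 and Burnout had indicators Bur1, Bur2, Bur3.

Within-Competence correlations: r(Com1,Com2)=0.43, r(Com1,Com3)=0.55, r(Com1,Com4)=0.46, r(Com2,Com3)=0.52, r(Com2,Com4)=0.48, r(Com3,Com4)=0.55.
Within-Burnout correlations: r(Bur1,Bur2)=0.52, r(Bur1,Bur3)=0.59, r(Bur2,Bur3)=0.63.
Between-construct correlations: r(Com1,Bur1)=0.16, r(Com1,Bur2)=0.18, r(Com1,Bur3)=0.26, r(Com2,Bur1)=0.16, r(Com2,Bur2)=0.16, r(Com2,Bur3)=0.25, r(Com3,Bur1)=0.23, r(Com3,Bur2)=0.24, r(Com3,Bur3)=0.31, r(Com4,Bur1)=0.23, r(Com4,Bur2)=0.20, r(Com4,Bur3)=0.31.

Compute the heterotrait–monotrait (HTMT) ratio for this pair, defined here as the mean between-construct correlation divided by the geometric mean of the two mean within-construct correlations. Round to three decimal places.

Mean heterotrait r = 2.69/12 = 0.2242.
Mean within-Com = 2.99/6 = 0.4983; mean within-Bur = 1.74/3 = 0.5800.
Geometric mean = √(0.4983 × 0.5800) = 0.5376.
HTMT = 0.2242 / 0.5376 = 0.417.

0.417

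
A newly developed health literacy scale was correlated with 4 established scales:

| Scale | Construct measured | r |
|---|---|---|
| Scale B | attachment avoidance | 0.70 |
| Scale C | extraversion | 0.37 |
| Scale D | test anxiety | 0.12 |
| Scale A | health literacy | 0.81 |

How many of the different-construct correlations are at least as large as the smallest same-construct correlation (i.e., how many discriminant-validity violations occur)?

0

Convergent (same construct = health literacy): Scale A.
Smallest convergent = 0.81. Discriminant values: 0.70, 0.37, 0.12; count ≥ 0.81 → 0.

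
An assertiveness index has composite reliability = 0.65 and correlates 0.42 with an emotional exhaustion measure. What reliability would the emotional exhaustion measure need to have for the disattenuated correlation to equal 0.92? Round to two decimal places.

0.32

r_true = r_obs / √(r_xx · r_yy) ⇒ 0.92 = 0.42 / √(0.65 · r_yy).
√(0.65 · r_yy) = 0.42 / 0.92 = 0.4565; 0.65 · r_yy = 0.2084; r_yy = 0.2084 / 0.65 ≈ 0.32.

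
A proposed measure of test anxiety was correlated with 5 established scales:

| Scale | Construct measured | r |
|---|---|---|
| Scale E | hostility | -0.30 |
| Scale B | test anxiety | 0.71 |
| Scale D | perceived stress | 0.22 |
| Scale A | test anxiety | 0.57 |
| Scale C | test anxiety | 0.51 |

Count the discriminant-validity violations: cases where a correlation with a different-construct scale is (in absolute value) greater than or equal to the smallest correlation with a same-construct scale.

0

Convergent (same construct = test anxiety): Scale B, Scale A, Scale C.
Smallest convergent = 0.51. Discriminant |r|: 0.30, 0.22; count ≥ 0.51 → 0.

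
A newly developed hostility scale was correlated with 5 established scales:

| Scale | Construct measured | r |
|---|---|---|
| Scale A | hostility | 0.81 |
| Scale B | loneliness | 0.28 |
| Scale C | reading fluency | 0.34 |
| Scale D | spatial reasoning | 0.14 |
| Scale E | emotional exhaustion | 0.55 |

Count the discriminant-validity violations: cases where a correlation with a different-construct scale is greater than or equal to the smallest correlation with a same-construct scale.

0

Convergent (same construct = hostility): Scale A.
Smallest convergent = 0.81. Discriminant values: 0.28, 0.34, 0.14, 0.55; count ≥ 0.81 → 0.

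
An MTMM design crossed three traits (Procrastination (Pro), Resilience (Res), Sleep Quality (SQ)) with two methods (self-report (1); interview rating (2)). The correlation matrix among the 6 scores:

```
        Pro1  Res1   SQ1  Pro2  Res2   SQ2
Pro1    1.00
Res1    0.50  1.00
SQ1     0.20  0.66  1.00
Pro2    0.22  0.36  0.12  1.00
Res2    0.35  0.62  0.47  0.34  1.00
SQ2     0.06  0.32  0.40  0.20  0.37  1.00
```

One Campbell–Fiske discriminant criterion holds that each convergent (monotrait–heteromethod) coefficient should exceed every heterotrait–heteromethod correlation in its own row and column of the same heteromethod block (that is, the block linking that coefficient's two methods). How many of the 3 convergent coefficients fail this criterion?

Checking each validity diagonal entry against its comparison values:
Pro (methods 1·2): 0.22 vs {0.35, 0.36, 0.06, 0.12} → fail.
Res (methods 1·2): 0.62 vs {0.36, 0.35, 0.32, 0.47} → pass.
SQ (methods 1·2): 0.40 vs {0.12, 0.06, 0.47, 0.32} → fail.
2 of 3 fail.

2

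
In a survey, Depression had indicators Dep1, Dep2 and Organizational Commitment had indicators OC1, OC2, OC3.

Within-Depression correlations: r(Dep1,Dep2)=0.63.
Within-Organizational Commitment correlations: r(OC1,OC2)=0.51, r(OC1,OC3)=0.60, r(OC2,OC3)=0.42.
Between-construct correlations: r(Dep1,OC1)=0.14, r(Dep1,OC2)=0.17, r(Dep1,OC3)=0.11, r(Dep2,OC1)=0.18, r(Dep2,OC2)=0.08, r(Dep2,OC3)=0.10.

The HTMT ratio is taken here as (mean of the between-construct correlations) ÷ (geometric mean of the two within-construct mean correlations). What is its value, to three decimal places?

0.229

Mean between = 0.78/6 = 0.1300.
Mean within-Dep = 0.63/1 = 0.6300; mean within-OC = 1.53/3 = 0.5100.
Geometric mean = √(0.6300 × 0.5100) = 0.5668.
HTMT = 0.1300 / 0.5668 = 0.229.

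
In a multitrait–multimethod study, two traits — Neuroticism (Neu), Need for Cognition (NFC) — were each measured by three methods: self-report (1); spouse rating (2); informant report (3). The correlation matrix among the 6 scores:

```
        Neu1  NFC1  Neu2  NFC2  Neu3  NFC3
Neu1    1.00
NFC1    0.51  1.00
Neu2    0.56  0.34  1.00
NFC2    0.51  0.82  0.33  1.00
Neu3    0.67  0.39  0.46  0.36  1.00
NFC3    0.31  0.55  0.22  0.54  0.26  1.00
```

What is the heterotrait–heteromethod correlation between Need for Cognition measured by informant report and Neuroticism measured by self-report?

0.31

Different traits and methods: r(NFC3, Neu1) = 0.31.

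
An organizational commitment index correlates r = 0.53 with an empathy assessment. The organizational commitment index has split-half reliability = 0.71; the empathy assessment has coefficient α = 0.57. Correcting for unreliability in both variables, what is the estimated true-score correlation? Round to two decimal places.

r_true = r_obs / √(r_xx · r_yy) = 0.53 / √(0.71 × 0.57) = 0.53 / √0.4047 = 0.53 / 0.6362 ≈ 0.83.

0.83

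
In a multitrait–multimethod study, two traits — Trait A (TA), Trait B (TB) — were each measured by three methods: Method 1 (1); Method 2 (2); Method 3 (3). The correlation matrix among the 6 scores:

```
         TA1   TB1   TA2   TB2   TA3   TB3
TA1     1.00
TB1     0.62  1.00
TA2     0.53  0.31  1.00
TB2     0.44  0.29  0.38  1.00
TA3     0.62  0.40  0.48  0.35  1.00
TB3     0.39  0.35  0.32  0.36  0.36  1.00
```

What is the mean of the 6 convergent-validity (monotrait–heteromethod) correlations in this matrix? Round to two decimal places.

0.44

Convergent values: 0.53, 0.62, 0.48, 0.29, 0.35, 0.36; mean = 2.63/6 = 0.44.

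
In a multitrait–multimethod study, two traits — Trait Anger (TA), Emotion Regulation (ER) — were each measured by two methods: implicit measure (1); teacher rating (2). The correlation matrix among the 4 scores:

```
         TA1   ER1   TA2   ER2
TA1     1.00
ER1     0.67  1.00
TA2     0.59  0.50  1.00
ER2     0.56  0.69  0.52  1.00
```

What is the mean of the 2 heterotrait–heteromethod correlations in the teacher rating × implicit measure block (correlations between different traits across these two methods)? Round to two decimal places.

0.53

HTHM values (method 2 × method 1): 0.50, 0.56; mean = 1.06/2 = 0.53.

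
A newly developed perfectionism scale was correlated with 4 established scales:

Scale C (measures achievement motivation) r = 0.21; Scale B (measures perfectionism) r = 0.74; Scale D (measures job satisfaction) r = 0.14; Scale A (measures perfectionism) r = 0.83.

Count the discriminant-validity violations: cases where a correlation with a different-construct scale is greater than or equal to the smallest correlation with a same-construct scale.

Convergent (same construct = perfectionism): Scale B, Scale A.
Smallest convergent = 0.74. Discriminant values: 0.21, 0.14; count ≥ 0.74 → 0.

0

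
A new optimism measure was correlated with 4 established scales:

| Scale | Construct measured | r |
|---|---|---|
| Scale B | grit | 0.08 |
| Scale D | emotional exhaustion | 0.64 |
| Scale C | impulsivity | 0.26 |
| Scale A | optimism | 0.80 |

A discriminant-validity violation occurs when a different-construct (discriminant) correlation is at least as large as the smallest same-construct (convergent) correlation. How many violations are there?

Convergent (same construct = optimism): Scale A.
Smallest convergent = 0.80. Discriminant values: 0.08, 0.64, 0.26; count ≥ 0.80 → 0.

0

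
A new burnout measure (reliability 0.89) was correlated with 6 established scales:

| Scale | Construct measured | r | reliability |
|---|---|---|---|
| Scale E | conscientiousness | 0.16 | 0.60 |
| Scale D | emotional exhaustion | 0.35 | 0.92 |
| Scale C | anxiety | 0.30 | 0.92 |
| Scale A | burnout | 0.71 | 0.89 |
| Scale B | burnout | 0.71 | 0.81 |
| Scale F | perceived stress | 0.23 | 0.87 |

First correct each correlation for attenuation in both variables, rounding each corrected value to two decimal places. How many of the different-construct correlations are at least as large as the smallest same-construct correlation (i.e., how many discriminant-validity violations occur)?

0

Disattenuated r (r / √(r_scale · r_new)):
  Scale E (disc): 0.16 / √(0.60·0.89) = 0.22
  Scale D (disc): 0.35 / √(0.92·0.89) = 0.39
  Scale C (disc): 0.30 / √(0.92·0.89) = 0.33
  Scale A (conv): 0.71 / √(0.89·0.89) = 0.80
  Scale B (conv): 0.71 / √(0.81·0.89) = 0.84
  Scale F (disc): 0.23 / √(0.87·0.89) = 0.26
Smallest convergent = 0.80. Discriminant values: 0.22, 0.39, 0.33, 0.26; count ≥ 0.80 → 0.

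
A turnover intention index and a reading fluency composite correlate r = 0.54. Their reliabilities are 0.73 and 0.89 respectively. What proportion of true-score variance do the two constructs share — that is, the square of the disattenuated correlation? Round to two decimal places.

Disattenuated r = 0.54 / √(0.73 × 0.89) = 0.54 / 0.8060 = 0.6700.
Shared true-score variance = 0.6700² = 0.4489 ≈ 0.45.

0.45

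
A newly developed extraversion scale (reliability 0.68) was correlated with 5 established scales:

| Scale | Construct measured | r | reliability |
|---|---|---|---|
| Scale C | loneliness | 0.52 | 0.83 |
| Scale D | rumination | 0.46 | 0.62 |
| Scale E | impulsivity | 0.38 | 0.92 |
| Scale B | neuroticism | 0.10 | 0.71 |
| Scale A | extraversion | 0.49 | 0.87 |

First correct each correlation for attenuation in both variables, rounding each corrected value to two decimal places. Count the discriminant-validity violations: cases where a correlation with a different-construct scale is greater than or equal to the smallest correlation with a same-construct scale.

2

Disattenuated r (r / √(r_scale · r_new)):
  Scale C (disc): 0.52 / √(0.83·0.68) = 0.69
  Scale D (disc): 0.46 / √(0.62·0.68) = 0.71
  Scale E (disc): 0.38 / √(0.92·0.68) = 0.48
  Scale B (disc): 0.10 / √(0.71·0.68) = 0.14
  Scale A (conv): 0.49 / √(0.87·0.68) = 0.64
Smallest convergent = 0.64. Discriminant values: 0.69, 0.71, 0.48, 0.14; count ≥ 0.64 → 2.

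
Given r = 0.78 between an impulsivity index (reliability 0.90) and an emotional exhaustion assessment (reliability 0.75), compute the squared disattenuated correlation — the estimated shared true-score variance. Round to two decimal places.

0.90

Disattenuated r = 0.78 / √(0.90 × 0.75) = 0.78 / 0.8216 = 0.9494.
Shared true-score variance = 0.9494² = 0.9014 ≈ 0.90.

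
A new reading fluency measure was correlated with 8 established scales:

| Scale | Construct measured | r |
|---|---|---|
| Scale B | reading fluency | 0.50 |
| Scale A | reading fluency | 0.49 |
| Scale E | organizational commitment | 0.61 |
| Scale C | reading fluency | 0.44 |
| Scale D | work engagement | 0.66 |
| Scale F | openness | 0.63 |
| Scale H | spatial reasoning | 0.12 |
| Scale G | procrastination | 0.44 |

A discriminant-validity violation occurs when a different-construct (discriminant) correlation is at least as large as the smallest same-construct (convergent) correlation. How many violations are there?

4

Convergent (same construct = reading fluency): Scale B, Scale A, Scale C.
Smallest convergent = 0.44. Discriminant values: 0.61, 0.66, 0.63, 0.12, 0.44; count ≥ 0.44 → 4.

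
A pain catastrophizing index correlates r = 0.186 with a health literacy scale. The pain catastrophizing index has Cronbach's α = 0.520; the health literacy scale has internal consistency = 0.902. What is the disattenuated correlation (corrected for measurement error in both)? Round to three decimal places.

r_true = r_obs / √(r_xx · r_yy) = 0.186 / √(0.520 × 0.902) = 0.186 / √0.469040 = 0.186 / 0.6849 ≈ 0.272.

0.272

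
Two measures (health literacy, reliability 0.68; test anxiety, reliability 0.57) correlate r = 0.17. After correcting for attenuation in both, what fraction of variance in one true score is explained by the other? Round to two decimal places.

Disattenuated r = 0.17 / √(0.68 × 0.57) = 0.17 / 0.6226 = 0.2730.
Shared true-score variance = 0.2730² = 0.0745 ≈ 0.07.

0.07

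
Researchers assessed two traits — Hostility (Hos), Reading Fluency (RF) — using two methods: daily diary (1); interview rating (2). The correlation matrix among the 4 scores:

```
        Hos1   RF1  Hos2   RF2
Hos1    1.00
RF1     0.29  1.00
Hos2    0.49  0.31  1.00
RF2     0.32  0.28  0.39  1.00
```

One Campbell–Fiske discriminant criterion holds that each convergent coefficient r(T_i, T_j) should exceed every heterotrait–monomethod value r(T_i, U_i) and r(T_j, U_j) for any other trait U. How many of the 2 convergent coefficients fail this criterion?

Checking each validity diagonal entry against its comparison values:
Hos (methods 1·2): 0.49 vs {0.29, 0.39} → pass.
RF (methods 1·2): 0.28 vs {0.29, 0.39} → fail.
1 of 2 fail.

1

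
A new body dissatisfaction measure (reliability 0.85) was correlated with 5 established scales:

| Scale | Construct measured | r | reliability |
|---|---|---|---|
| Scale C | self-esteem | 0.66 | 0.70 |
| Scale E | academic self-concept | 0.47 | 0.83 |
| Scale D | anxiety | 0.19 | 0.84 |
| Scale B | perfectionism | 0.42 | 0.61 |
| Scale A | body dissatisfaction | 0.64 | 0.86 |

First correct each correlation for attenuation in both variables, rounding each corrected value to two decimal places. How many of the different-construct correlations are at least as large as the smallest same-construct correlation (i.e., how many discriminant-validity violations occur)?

Disattenuated r (r / √(r_scale · r_new)):
  Scale C (disc): 0.66 / √(0.70·0.85) = 0.86
  Scale E (disc): 0.47 / √(0.83·0.85) = 0.56
  Scale D (disc): 0.19 / √(0.84·0.85) = 0.22
  Scale B (disc): 0.42 / √(0.61·0.85) = 0.58
  Scale A (conv): 0.64 / √(0.86·0.85) = 0.75
Smallest convergent = 0.75. Discriminant values: 0.86, 0.56, 0.22, 0.58; count ≥ 0.75 → 1.

1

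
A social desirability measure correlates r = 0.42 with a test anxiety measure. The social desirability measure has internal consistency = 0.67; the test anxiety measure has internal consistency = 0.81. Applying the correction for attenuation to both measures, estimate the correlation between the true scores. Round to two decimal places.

r_true = r_obs / √(r_xx · r_yy) = 0.42 / √(0.67 × 0.81) = 0.42 / √0.5427 = 0.42 / 0.7367 ≈ 0.57.

0.57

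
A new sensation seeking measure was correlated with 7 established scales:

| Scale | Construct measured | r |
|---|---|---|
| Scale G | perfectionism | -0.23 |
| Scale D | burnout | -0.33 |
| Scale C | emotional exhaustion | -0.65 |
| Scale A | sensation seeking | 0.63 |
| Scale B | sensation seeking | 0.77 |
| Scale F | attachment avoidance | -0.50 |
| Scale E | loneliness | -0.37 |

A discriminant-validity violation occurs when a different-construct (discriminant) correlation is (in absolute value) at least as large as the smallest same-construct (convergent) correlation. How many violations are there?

Convergent (same construct = sensation seeking): Scale A, Scale B.
Smallest convergent = 0.63. Discriminant |r|: 0.23, 0.33, 0.65, 0.50, 0.37; count ≥ 0.63 → 1.

1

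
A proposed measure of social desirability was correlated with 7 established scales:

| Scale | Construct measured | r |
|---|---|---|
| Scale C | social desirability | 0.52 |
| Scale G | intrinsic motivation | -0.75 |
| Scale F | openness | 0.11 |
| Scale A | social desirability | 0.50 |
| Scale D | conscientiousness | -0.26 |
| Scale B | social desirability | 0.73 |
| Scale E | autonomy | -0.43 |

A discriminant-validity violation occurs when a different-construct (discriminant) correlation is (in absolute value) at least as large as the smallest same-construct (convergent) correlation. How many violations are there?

Convergent (same construct = social desirability): Scale C, Scale A, Scale B.
Smallest convergent = 0.50. Discriminant |r|: 0.75, 0.11, 0.26, 0.43; count ≥ 0.50 → 1.

1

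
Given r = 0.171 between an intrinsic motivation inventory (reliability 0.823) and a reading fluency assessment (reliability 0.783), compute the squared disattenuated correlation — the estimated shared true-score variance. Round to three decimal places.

Disattenuated r = 0.171 / √(0.823 × 0.783) = 0.171 / 0.8028 = 0.2130.
Shared true-score variance = 0.2130² = 0.0454 ≈ 0.045.

0.045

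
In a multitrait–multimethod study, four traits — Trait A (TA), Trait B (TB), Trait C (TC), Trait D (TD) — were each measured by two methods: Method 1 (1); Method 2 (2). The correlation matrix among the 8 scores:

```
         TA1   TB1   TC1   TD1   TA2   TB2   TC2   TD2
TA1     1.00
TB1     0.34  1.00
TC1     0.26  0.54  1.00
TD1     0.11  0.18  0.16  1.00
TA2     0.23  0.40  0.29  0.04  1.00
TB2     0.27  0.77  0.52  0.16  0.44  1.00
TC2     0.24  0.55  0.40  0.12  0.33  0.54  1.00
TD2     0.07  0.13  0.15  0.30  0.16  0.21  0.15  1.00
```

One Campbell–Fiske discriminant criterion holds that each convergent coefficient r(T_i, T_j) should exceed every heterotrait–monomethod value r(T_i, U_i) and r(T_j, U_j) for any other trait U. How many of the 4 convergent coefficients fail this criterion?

2

Checking each validity diagonal entry against its comparison values:
TA (methods 1·2): 0.23 vs {0.34, 0.44, 0.26, 0.33, 0.11, 0.16} → fail.
TB (methods 1·2): 0.77 vs {0.34, 0.44, 0.54, 0.54, 0.18, 0.21} → pass.
TC (methods 1·2): 0.40 vs {0.26, 0.33, 0.54, 0.54, 0.16, 0.15} → fail.
TD (methods 1·2): 0.30 vs {0.11, 0.16, 0.18, 0.21, 0.16, 0.15} → pass.
2 of 4 fail.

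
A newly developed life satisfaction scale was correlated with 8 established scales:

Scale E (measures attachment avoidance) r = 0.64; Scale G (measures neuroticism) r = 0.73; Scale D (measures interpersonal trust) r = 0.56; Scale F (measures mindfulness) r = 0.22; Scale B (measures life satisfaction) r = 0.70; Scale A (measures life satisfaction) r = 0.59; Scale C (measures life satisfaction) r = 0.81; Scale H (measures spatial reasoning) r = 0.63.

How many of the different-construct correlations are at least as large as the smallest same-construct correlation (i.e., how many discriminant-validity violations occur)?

Convergent (same construct = life satisfaction): Scale B, Scale A, Scale C.
Smallest convergent = 0.59. Discriminant values: 0.64, 0.73, 0.56, 0.22, 0.63; count ≥ 0.59 → 3.

3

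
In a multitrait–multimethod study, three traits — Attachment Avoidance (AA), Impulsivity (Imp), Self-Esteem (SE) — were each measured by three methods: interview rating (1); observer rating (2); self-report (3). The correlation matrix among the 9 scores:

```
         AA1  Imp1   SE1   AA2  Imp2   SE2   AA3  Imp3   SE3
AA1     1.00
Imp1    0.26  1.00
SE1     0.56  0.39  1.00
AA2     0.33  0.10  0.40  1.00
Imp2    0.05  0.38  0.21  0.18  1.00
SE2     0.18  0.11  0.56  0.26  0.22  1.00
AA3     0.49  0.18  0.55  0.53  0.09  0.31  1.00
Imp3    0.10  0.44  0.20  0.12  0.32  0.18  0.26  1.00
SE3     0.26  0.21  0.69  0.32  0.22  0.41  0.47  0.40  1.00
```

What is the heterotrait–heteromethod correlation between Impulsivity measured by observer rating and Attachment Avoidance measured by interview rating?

Different traits and methods: r(Imp2, AA1) = 0.05.

0.05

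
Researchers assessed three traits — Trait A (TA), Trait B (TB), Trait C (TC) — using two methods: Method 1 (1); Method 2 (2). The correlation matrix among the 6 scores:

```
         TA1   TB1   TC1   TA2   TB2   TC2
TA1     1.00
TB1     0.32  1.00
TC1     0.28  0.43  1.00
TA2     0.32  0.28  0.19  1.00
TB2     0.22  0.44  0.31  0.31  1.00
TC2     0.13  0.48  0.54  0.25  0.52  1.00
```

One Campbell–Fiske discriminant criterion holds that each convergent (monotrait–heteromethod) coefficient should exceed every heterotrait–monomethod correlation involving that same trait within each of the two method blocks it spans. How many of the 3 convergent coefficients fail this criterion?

2

Each convergent coefficient versus the relevant comparison correlations:
TA (methods 1·2): 0.32 vs {0.32, 0.31, 0.28, 0.25} → fail.
TB (methods 1·2): 0.44 vs {0.32, 0.31, 0.43, 0.52} → fail.
TC (methods 1·2): 0.54 vs {0.28, 0.25, 0.43, 0.52} → pass.
2 of 3 fail.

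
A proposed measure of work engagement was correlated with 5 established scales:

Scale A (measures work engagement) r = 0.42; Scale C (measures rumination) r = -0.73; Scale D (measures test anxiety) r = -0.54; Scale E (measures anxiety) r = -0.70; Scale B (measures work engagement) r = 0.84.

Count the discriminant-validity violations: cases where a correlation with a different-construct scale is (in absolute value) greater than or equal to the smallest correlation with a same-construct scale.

Convergent (same construct = work engagement): Scale A, Scale B.
Smallest convergent = 0.42. Discriminant |r|: 0.73, 0.54, 0.70; count ≥ 0.42 → 3.

3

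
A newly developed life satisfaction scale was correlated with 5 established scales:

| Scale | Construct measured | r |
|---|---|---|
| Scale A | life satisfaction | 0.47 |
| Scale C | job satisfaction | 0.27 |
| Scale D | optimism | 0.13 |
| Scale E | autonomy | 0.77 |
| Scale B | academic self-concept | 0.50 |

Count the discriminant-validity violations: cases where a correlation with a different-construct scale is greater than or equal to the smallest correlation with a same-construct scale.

Convergent (same construct = life satisfaction): Scale A.
Smallest convergent = 0.47. Discriminant values: 0.27, 0.13, 0.77, 0.50; count ≥ 0.47 → 2.

2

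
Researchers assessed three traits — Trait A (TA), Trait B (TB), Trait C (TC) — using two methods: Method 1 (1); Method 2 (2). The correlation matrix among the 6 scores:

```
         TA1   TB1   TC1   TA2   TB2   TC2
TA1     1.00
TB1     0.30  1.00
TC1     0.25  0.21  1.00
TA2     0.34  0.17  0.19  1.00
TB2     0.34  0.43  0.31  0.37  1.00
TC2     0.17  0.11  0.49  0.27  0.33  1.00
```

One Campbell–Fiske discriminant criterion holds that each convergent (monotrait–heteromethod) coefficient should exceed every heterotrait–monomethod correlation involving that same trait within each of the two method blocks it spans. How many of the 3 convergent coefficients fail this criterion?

1

Convergent coefficients and their comparison sets:
TA (methods 1·2): 0.34 vs {0.30, 0.37, 0.25, 0.27} → fail.
TB (methods 1·2): 0.43 vs {0.30, 0.37, 0.21, 0.33} → pass.
TC (methods 1·2): 0.49 vs {0.25, 0.27, 0.21, 0.33} → pass.
1 of 3 fail.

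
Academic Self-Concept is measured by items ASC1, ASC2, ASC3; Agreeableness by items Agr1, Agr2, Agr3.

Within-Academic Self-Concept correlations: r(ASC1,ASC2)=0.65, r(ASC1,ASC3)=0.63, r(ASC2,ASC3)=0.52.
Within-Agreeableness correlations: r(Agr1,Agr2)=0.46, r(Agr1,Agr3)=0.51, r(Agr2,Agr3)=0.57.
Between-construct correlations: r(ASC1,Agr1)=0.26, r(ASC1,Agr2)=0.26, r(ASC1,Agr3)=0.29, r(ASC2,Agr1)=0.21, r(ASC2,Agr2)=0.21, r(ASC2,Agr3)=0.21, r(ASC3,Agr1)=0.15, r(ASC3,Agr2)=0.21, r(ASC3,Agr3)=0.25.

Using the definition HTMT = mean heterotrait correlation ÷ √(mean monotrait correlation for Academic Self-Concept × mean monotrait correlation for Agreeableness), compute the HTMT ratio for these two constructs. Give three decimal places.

0.410

Between-construct mean = 2.05/9 = 0.2278.
Mean within-ASC = 1.80/3 = 0.6000; mean within-Agr = 1.54/3 = 0.5133.
Geometric mean = √(0.6000 × 0.5133) = 0.5550.
HTMT = 0.2278 / 0.5550 = 0.410.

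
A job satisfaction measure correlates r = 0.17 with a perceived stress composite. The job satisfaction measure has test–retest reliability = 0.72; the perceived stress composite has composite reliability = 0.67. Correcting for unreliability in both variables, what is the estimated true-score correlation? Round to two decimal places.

0.24

r_true = r_obs / √(r_xx · r_yy) = 0.17 / √(0.72 × 0.67) = 0.17 / √0.4824 = 0.17 / 0.6946 ≈ 0.24.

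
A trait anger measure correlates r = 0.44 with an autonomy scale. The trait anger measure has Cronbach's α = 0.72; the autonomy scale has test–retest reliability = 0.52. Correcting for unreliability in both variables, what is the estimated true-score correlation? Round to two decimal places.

0.72

r_true = r_obs / √(r_xx · r_yy) = 0.44 / √(0.72 × 0.52) = 0.44 / √0.3744 = 0.44 / 0.6119 ≈ 0.72.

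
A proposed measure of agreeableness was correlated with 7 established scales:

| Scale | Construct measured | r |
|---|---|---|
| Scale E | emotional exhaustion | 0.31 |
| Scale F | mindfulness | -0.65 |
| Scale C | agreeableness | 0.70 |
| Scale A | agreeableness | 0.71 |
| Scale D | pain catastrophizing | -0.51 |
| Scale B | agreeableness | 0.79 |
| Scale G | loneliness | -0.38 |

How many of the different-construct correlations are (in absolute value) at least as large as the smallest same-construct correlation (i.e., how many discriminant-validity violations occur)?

Convergent (same construct = agreeableness): Scale C, Scale A, Scale B.
Smallest convergent = 0.70. Discriminant |r|: 0.31, 0.65, 0.51, 0.38; count ≥ 0.70 → 0.

0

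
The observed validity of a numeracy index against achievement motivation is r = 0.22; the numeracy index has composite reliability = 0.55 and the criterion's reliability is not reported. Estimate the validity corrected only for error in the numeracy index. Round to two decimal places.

0.30

Single correction: r_c = r_obs / √r_xx = 0.22 / √0.55 = 0.22 / 0.7416 ≈ 0.30.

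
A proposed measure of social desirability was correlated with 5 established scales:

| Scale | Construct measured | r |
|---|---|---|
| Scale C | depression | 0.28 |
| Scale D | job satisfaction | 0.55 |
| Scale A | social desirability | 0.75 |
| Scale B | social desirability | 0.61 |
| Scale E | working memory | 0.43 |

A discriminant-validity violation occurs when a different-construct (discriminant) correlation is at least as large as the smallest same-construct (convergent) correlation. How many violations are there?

0

Convergent (same construct = social desirability): Scale A, Scale B.
Smallest convergent = 0.61. Discriminant values: 0.28, 0.55, 0.43; count ≥ 0.61 → 0.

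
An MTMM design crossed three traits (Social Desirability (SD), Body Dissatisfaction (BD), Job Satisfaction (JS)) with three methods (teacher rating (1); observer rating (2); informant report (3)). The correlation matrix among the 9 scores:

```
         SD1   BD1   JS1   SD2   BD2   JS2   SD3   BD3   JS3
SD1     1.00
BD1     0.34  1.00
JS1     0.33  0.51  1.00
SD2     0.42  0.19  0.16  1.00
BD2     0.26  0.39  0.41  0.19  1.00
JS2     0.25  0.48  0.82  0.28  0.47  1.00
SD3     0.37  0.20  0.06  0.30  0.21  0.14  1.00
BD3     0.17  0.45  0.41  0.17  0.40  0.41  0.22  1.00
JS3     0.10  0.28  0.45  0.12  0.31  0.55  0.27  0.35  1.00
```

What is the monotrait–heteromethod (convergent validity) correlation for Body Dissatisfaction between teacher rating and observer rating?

Same trait (BD), different methods: r(BD1, BD2) = 0.39.

0.39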